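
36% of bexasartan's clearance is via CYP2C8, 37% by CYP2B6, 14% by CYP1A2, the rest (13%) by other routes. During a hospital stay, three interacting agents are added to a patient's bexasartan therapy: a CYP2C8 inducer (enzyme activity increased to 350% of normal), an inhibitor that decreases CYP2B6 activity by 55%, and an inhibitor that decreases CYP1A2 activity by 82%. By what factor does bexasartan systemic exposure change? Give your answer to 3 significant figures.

0.632

CYP2C8: 0.36 × 3.5 = 1.26
CYP2B6: 0.37 × 0.45 = 0.1665
CYP1A2: 0.14 × 0.18 = 0.0252
Other: 0.13 (unchanged)
New clearance relative to baseline: 1.26 + 0.1665 + 0.0252 + 0.13 = 1.5817.
Net systemic exposure ratio = 1 / 1.5817 = 0.632.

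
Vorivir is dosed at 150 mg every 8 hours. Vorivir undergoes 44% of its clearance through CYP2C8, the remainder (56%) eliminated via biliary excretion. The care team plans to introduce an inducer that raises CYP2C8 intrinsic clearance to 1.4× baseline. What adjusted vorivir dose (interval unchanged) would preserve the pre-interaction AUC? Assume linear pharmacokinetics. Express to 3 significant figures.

CYP2C8: 0.44 × 1.4 = 0.616
Other: 0.56 (unchanged)
Relative clearance = 0.616 + 0.56 = 1.176.
Css,avg = (dose rate)/CL, so holding Css fixed requires dose ∝ CL: 150 × 1.176 = 176 mg.

176 mg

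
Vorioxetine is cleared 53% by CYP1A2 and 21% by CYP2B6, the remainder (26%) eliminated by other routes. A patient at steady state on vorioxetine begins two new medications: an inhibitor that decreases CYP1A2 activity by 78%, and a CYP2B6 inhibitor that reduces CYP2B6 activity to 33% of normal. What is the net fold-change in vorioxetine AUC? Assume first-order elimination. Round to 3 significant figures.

2.24

The CYP1A2 pathway (53% of clearance) drops to 0.22× activity: 0.53 × 0.22 = 0.1166.
The CYP2B6 pathway (21% of clearance) falls to 0.33× activity: 0.21 × 0.33 = 0.0693.
Non-CYP routes (26%) are unchanged.
New clearance relative to baseline: 0.1166 + 0.0693 + 0.26 = 0.4459.
Because AUC varies inversely with clearance, the combined effect is 1 / 0.4459 = 2.24.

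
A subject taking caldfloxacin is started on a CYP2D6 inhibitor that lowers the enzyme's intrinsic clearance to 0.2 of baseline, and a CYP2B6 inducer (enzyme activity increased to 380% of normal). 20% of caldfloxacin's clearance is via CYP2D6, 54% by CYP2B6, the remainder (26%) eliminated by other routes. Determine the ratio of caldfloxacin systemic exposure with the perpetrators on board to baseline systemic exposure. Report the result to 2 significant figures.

0.43

CYP2D6: 0.2 × 0.2 = 0.04
CYP2B6: 0.54 × 3.8 = 2.052
Other: 0.26 (unchanged)
CL_new/CL_old = 0.04 + 2.052 + 0.26 = 2.352.
Systemic exposure ∝ 1/CL: fold-change = 1 / 2.352 = 0.43.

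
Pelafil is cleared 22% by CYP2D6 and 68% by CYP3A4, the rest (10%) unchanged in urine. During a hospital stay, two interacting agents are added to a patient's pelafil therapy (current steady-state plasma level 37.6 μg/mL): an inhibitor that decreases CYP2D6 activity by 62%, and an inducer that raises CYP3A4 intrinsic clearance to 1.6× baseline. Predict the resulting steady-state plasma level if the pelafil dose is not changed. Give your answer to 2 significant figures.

The CYP2D6 pathway (22% of clearance) drops to 0.38× activity: 0.22 × 0.38 = 0.0836.
The CYP3A4 pathway (68% of clearance) is boosted to 1.6× activity: 0.68 × 1.6 = 1.088.
The remaining 10% of clearance is unaffected.
New clearance relative to baseline: 0.0836 + 1.088 + 0.1 = 1.2716.
Steady-state plasma level ∝ 1/CL: new value = 37.6 / 1.2716 = 30 μg/mL.

30 μg/mL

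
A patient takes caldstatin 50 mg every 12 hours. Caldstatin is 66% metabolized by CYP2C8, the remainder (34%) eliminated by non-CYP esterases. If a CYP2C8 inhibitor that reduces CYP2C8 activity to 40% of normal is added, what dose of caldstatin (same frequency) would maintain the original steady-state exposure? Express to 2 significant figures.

30 mg

The CYP2C8 pathway (66% of clearance) drops to 0.4× activity: 0.66 × 0.4 = 0.264.
The remaining 34% of clearance is unaffected.
Relative clearance = 0.264 + 0.34 = 0.604.
Exposure is unchanged when dose changes in proportion to clearance. New dose = 50 mg × 0.604 = 30 mg.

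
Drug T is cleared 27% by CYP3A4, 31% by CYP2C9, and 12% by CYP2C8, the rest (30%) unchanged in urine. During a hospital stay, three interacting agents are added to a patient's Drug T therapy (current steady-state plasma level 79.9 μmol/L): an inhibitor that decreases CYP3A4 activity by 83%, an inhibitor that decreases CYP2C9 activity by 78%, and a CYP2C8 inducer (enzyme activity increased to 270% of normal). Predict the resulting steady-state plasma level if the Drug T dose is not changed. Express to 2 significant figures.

1.1 × 10² μmol/L

The CYP3A4 pathway (27% of clearance) falls to 0.17× activity: 0.27 × 0.17 = 0.0459.
The CYP2C9 pathway (31% of clearance) is reduced to 0.22× activity: 0.31 × 0.22 = 0.0682.
The CYP2C8 pathway (12% of clearance) increases to 2.7× activity: 0.12 × 2.7 = 0.324.
The remaining 30% of clearance is unaffected.
New clearance relative to baseline: 0.0459 + 0.0682 + 0.324 + 0.3 = 0.7381.
New steady-state plasma level = 79.9 / 0.7381 = 1.1 × 10² μmol/L (concentration scales inversely with clearance).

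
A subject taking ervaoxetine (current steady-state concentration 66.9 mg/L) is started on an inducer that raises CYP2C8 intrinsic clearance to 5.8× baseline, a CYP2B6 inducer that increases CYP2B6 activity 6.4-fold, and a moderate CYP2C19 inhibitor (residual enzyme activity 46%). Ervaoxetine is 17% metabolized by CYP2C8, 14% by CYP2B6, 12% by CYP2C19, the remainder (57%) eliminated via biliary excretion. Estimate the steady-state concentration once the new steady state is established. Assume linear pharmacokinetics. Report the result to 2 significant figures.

The CYP2C8 pathway (17% of clearance) rises to 5.8× activity: 0.17 × 5.8 = 0.986.
The CYP2B6 pathway (14% of clearance) is boosted to 6.4× activity: 0.14 × 6.4 = 0.896.
The CYP2C19 pathway (12% of clearance) falls to 0.46× activity: 0.12 × 0.46 = 0.0552.
The remaining 57% of clearance is unaffected.
Relative clearance = 0.986 + 0.896 + 0.0552 + 0.57 = 2.5072.
New steady-state concentration = 66.9 / 2.5072 = 27 mg/L (concentration scales inversely with clearance).

27 mg/L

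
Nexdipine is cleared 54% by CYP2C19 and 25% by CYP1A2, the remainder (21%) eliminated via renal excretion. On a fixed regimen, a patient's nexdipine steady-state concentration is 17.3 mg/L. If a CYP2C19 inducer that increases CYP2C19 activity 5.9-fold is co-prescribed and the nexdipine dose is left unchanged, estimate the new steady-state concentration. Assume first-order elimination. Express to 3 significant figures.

The CYP2C19 pathway (54% of clearance) rises to 5.9× activity: 0.54 × 5.9 = 3.186.
CYP1A2 (25%) and the residual 21% are unaffected.
CL_new/CL_old = 3.186 + 0.25 + 0.21 = 3.646.
With dosing unchanged, steady-state concentration scales as 1/CL: 17.3 / 3.646 = 4.74 mg/L.

4.74 mg/L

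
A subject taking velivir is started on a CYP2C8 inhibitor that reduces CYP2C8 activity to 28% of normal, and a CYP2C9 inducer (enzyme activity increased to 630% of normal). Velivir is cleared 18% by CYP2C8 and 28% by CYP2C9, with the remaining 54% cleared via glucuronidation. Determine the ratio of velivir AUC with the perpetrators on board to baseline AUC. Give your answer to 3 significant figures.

0.425

The CYP2C8 pathway (18% of clearance) is reduced to 0.28× activity: 0.18 × 0.28 = 0.0504.
The CYP2C9 pathway (28% of clearance) rises to 6.3× activity: 0.28 × 6.3 = 1.764.
Non-CYP routes (54%) are unchanged.
Relative clearance = 0.0504 + 1.764 + 0.54 = 2.3544.
Net AUC ratio = 1 / 2.3544 = 0.425.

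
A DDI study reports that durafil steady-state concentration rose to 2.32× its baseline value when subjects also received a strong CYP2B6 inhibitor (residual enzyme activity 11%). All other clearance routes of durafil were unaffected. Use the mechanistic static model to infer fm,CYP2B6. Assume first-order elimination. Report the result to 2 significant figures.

0.64

Write x for the fraction cleared via CYP2B6. The observed steady-state concentration change means clearance fell to 1/2.32 = 0.431 of baseline.
Setting x·0.11 + (1 − x) = 0.431 and solving: x = (0.431 − 1)/(0.11 − 1) = 0.64.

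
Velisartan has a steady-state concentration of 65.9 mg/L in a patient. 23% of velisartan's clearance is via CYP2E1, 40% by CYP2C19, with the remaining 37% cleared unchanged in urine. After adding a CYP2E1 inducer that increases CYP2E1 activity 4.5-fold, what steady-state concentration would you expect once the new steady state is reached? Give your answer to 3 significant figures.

36.5 mg/L

The CYP2E1 pathway (23% of clearance) increases to 4.5× activity: 0.23 × 4.5 = 1.035.
CYP2C19 (40%) and the residual 37% are unaffected.
New clearance relative to baseline: 1.035 + 0.4 + 0.37 = 1.805.
With dosing unchanged, steady-state concentration scales as 1/CL: 65.9 / 1.805 = 36.5 mg/L.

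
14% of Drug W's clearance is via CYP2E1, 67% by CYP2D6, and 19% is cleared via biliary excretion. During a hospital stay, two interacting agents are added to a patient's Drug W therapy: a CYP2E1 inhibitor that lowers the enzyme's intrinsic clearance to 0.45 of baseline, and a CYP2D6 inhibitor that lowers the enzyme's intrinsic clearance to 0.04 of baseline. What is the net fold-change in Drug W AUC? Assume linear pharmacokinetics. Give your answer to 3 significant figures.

3.57

The CYP2E1 pathway (14% of clearance) drops to 0.45× activity: 0.14 × 0.45 = 0.063.
The CYP2D6 pathway (67% of clearance) is reduced to 0.04× activity: 0.67 × 0.04 = 0.0268.
Non-CYP routes (19%) are unchanged.
Relative clearance = 0.063 + 0.0268 + 0.19 = 0.2798.
Because AUC varies inversely with clearance, the combined effect is 1 / 0.2798 = 3.57.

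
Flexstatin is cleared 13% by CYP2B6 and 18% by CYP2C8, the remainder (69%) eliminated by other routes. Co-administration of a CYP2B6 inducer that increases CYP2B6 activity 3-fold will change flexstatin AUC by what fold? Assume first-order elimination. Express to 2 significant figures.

CYP2B6: 0.13 × 3 = 0.39
CYP2C8: 0.18 (unchanged)
Other: 0.69 (unchanged)
CL_new/CL_old = 0.39 + 0.18 + 0.69 = 1.26.
Since AUC ∝ 1/CL, the ratio is 1 / 1.26 = 0.79.

0.79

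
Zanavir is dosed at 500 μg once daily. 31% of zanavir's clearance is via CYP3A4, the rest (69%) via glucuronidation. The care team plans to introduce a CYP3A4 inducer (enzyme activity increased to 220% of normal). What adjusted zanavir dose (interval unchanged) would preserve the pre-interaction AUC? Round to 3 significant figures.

686 μg

The CYP3A4 pathway (31% of clearance) is boosted to 2.2× activity: 0.31 × 2.2 = 0.682.
The remaining 69% of clearance is unaffected.
CL_new/CL_old = 0.682 + 0.69 = 1.372.
Css,avg = (dose rate)/CL, so holding Css fixed requires dose ∝ CL: 500 × 1.372 = 686 μg.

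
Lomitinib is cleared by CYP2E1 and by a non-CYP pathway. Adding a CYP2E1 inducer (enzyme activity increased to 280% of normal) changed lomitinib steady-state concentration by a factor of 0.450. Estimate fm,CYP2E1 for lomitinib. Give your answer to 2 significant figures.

Let x = fm,CYP2E1. Because steady-state concentration ∝ 1/CL, relative clearance rose to 1/0.450 = 2.222.
Only the CYP2E1 route changed, so 2.222 = x·2.8 + (1 − x), giving x = 0.68.

0.68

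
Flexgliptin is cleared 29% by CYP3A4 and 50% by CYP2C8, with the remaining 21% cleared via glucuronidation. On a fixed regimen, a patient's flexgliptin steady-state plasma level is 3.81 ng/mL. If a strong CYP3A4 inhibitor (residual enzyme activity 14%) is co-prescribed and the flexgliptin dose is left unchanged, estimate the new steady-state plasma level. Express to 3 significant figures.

5.08 ng/mL

CYP3A4: 0.29 × 0.14 = 0.0406
CYP2C8: 0.5 (unchanged)
Other: 0.21 (unchanged)
New clearance relative to baseline: 0.0406 + 0.5 + 0.21 = 0.7506.
New steady-state plasma level = baseline ÷ relative clearance = 3.81 / 0.7506 = 5.08 ng/mL.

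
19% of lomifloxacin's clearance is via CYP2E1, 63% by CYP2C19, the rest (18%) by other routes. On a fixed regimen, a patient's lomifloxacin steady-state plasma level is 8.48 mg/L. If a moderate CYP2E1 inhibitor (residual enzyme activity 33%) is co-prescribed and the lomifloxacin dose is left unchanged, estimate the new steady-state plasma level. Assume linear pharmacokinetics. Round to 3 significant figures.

CYP2E1: 0.19 × 0.33 = 0.0627
CYP2C19: 0.63 (unchanged)
Other: 0.18 (unchanged)
New clearance relative to baseline: 0.0627 + 0.63 + 0.18 = 0.8727.
With dosing unchanged, steady-state plasma level scales as 1/CL: 8.48 / 0.8727 = 9.72 mg/L.

9.72 mg/L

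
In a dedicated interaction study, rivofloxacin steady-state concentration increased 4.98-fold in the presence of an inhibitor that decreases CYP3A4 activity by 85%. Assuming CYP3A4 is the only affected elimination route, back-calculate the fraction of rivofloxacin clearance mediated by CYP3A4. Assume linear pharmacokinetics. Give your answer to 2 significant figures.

0.94

Let fm be the CYP3A4 fraction. New clearance relative to baseline = fm × 0.15 + (1 − fm).
Steady-state concentration ratio = 1 / (new CL fraction), so new CL fraction = 1 / 4.98 = 0.2008.
fm × 0.15 + 1 − fm = 0.2008  ⇒  fm × (0.15 − 1) = −0.7992  ⇒  fm = 0.94.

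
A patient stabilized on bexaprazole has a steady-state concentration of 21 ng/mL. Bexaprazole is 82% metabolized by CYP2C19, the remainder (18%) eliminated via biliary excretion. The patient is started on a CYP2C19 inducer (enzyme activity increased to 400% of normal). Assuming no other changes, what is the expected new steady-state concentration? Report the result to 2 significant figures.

6.1 ng/mL

The CYP2C19 pathway (82% of clearance) increases to 4× activity: 0.82 × 4 = 3.28.
Non-CYP routes (18%) are unchanged.
Relative clearance = 3.28 + 0.18 = 3.46.
Steady-state concentration ∝ 1/CL, so new value = 21 / 3.46 = 6.1 ng/mL.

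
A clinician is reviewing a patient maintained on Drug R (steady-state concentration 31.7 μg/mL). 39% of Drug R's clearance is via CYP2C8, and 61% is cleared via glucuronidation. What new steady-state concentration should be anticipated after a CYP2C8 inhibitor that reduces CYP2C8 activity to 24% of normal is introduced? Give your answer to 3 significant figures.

45.1 μg/mL

CYP2C8: 0.39 × 0.24 = 0.0936
Other: 0.61 (unchanged)
CL_new/CL_old = 0.0936 + 0.61 = 0.7036.
With dosing unchanged, steady-state concentration scales as 1/CL: 31.7 / 0.7036 = 45.1 μg/mL.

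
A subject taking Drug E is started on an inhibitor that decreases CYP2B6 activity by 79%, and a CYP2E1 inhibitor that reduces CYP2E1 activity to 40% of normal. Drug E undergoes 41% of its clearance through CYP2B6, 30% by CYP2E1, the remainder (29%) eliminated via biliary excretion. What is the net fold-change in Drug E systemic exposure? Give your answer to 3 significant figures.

2.02

The CYP2B6 pathway (41% of clearance) drops to 0.21× activity: 0.41 × 0.21 = 0.0861.
The CYP2E1 pathway (30% of clearance) is reduced to 0.4× activity: 0.3 × 0.4 = 0.12.
The remaining 29% of clearance is unaffected.
CL_new/CL_old = 0.0861 + 0.12 + 0.29 = 0.4961.
Net systemic exposure ratio = 1 / 0.4961 = 2.02.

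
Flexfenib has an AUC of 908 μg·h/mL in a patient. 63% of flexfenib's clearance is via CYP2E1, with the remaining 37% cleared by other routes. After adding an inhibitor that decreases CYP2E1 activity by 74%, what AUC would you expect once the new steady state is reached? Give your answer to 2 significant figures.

The CYP2E1 pathway (63% of clearance) drops to 0.26× activity: 0.63 × 0.26 = 0.1638.
Non-CYP routes (37%) are unchanged.
Relative clearance = 0.1638 + 0.37 = 0.5338.
AUC ∝ 1/CL, so new value = 908 / 0.5338 = 1.7 × 10³ μg·h/mL.

1.7 × 10³ μg·h/mL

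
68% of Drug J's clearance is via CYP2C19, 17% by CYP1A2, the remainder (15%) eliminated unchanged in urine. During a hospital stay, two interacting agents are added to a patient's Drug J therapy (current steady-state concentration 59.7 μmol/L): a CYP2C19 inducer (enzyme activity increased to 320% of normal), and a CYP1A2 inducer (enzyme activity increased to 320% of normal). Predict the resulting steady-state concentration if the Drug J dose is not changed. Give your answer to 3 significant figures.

The CYP2C19 pathway (68% of clearance) rises to 3.2× activity: 0.68 × 3.2 = 2.176.
The CYP1A2 pathway (17% of clearance) increases to 3.2× activity: 0.17 × 3.2 = 0.544.
The remaining 15% of clearance is unaffected.
Relative clearance = 2.176 + 0.544 + 0.15 = 2.87.
Dividing the baseline by the relative clearance: 59.7 / 2.87 = 20.8 μmol/L.

20.8 μmol/L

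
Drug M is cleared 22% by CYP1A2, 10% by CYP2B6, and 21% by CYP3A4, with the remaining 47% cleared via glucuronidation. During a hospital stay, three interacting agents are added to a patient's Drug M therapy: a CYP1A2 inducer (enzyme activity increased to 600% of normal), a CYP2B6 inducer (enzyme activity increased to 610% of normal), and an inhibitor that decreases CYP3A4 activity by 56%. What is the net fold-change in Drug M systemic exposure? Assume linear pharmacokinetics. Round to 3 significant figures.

0.401

The CYP1A2 pathway (22% of clearance) increases to 6× activity: 0.22 × 6 = 1.32.
The CYP2B6 pathway (10% of clearance) increases to 6.1× activity: 0.1 × 6.1 = 0.61.
The CYP3A4 pathway (21% of clearance) is reduced to 0.44× activity: 0.21 × 0.44 = 0.0924.
Non-CYP routes (47%) are unchanged.
Relative clearance = 1.32 + 0.61 + 0.0924 + 0.47 = 2.4924.
Because systemic exposure varies inversely with clearance, the combined effect is 1 / 2.4924 = 0.401.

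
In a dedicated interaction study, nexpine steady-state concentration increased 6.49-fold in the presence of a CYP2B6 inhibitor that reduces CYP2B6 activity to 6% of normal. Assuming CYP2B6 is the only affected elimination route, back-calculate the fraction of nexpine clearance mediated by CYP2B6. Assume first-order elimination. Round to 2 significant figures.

0.90

CL'/CL = 1 / 6.49 = 0.1541
0.06·fm + (1 − fm) = 0.1541
fm = (0.1541 − 1) / (0.06 − 1) = 0.90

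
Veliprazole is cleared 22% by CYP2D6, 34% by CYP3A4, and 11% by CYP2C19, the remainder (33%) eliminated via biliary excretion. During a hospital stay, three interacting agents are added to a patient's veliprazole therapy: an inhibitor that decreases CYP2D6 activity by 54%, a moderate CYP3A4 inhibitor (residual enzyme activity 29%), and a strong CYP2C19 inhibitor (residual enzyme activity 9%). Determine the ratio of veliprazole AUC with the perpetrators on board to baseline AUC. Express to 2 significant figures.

The CYP2D6 pathway (22% of clearance) is reduced to 0.46× activity: 0.22 × 0.46 = 0.1012.
The CYP3A4 pathway (34% of clearance) is reduced to 0.29× activity: 0.34 × 0.29 = 0.0986.
The CYP2C19 pathway (11% of clearance) falls to 0.09× activity: 0.11 × 0.09 = 0.0099.
The remaining 33% of clearance is unaffected.
Relative clearance = 0.1012 + 0.0986 + 0.0099 + 0.33 = 0.5397.
Net AUC ratio = 1 / 0.5397 = 1.9.

1.9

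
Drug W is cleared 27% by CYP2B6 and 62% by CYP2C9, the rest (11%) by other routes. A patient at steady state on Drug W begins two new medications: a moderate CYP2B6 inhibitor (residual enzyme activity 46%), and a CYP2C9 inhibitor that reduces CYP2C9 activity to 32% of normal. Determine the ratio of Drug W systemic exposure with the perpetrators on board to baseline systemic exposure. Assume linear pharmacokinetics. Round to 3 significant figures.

2.31

The CYP2B6 pathway (27% of clearance) drops to 0.46× activity: 0.27 × 0.46 = 0.1242.
The CYP2C9 pathway (62% of clearance) falls to 0.32× activity: 0.62 × 0.32 = 0.1984.
The remaining 11% of clearance is unaffected.
CL_new/CL_old = 0.1242 + 0.1984 + 0.11 = 0.4326.
Net systemic exposure ratio = 1 / 0.4326 = 2.31.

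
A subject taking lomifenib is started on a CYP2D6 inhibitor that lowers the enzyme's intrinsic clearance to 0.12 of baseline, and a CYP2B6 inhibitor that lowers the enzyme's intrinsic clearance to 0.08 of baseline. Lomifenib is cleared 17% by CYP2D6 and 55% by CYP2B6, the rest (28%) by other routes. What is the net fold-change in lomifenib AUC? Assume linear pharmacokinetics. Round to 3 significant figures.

The CYP2D6 pathway (17% of clearance) drops to 0.12× activity: 0.17 × 0.12 = 0.0204.
The CYP2B6 pathway (55% of clearance) falls to 0.08× activity: 0.55 × 0.08 = 0.044.
The remaining 28% of clearance is unaffected.
CL_new/CL_old = 0.0204 + 0.044 + 0.28 = 0.3444.
Net AUC ratio = 1 / 0.3444 = 2.90.

2.90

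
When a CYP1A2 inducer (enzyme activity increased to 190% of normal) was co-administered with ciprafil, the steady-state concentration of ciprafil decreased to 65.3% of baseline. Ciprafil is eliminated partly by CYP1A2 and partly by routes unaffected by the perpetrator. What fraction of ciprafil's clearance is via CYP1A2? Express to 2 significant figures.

Let fm be the CYP1A2 fraction. New clearance relative to baseline = fm × 1.9 + (1 − fm).
Steady-state concentration ratio = 1 / (new CL fraction), so new CL fraction = 1 / 0.653 = 1.531.
fm × 1.9 + 1 − fm = 1.531  ⇒  fm × (1.9 − 1) = 0.5314  ⇒  fm = 0.59.

0.59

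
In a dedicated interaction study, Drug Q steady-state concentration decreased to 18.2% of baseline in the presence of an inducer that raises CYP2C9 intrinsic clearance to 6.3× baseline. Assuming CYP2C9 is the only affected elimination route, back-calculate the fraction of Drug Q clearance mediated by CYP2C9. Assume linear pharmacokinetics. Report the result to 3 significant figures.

Call the CYP2C9 fraction fm. After the interaction, CL_new/CL_old = fm × 6.3 + (1 − fm).
Steady-state concentration ratio = 1 / (new CL fraction), so new CL fraction = 1 / 0.182 = 5.495.
fm × 6.3 + 1 − fm = 5.495  ⇒  fm × (6.3 − 1) = 4.495  ⇒  fm = 0.848.

0.848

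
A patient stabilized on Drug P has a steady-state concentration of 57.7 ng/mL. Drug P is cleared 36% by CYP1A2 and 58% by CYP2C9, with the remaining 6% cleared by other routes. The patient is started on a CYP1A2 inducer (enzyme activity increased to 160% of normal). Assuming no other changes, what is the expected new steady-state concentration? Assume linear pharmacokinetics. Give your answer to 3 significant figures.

CYP1A2: 0.36 × 1.6 = 0.576
CYP2C9: 0.58 (unchanged)
Other: 0.06 (unchanged)
Relative clearance = 0.576 + 0.58 + 0.06 = 1.216.
Steady-state concentration ∝ 1/CL, so new value = 57.7 / 1.216 = 47.5 ng/mL.

47.5 ng/mL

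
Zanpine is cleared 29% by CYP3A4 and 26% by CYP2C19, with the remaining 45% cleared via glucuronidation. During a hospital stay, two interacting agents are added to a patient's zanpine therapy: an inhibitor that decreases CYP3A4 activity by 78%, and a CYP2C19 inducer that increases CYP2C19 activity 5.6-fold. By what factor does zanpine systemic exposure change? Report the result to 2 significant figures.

0.51

The CYP3A4 pathway (29% of clearance) is reduced to 0.22× activity: 0.29 × 0.22 = 0.0638.
The CYP2C19 pathway (26% of clearance) rises to 5.6× activity: 0.26 × 5.6 = 1.456.
Non-CYP routes (45%) are unchanged.
CL_new/CL_old = 0.0638 + 1.456 + 0.45 = 1.9698.
Systemic exposure ∝ 1/CL: fold-change = 1 / 1.9698 = 0.51.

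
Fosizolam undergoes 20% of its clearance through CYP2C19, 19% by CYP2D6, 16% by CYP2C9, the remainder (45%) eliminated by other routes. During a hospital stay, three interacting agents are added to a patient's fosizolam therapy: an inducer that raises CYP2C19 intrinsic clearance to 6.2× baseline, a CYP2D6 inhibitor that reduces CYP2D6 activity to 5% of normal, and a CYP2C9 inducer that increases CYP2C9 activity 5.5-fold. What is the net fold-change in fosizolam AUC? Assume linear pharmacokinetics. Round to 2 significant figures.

0.39

The CYP2C19 pathway (20% of clearance) rises to 6.2× activity: 0.2 × 6.2 = 1.24.
The CYP2D6 pathway (19% of clearance) drops to 0.05× activity: 0.19 × 0.05 = 0.0095.
The CYP2C9 pathway (16% of clearance) rises to 5.5× activity: 0.16 × 5.5 = 0.88.
Non-CYP routes (45%) are unchanged.
CL_new/CL_old = 1.24 + 0.0095 + 0.88 + 0.45 = 2.5795.
Because AUC varies inversely with clearance, the combined effect is 1 / 2.5795 = 0.39.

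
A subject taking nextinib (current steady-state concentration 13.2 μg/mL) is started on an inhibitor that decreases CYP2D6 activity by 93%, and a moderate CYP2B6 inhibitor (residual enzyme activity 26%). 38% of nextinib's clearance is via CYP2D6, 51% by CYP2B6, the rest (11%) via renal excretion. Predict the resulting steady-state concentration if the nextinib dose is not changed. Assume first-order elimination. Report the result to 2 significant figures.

49 μg/mL

CYP2D6: 0.38 × 0.07 = 0.0266
CYP2B6: 0.51 × 0.26 = 0.1326
Other: 0.11 (unchanged)
CL_new/CL_old = 0.0266 + 0.1326 + 0.11 = 0.2692.
Dividing the baseline by the relative clearance: 13.2 / 0.2692 = 49 μg/mL.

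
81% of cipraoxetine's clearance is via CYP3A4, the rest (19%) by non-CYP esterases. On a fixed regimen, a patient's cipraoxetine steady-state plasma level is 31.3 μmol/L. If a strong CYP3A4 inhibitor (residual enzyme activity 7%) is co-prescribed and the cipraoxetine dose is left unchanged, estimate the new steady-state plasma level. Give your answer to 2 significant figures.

The CYP3A4 pathway (81% of clearance) drops to 0.07× activity: 0.81 × 0.07 = 0.0567.
Non-CYP routes (19%) are unchanged.
Relative clearance = 0.0567 + 0.19 = 0.2467.
New steady-state plasma level = baseline ÷ relative clearance = 31.3 / 0.2467 = 1.3 × 10² μmol/L.

1.3 × 10² μmol/L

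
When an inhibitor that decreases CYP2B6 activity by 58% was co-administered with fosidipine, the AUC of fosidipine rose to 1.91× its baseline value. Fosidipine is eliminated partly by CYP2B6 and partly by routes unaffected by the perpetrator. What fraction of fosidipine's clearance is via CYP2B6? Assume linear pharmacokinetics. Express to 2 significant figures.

0.82

CL'/CL = 1 / 1.91 = 0.5236
0.42·fm + (1 − fm) = 0.5236
fm = (0.5236 − 1) / (0.42 − 1) = 0.82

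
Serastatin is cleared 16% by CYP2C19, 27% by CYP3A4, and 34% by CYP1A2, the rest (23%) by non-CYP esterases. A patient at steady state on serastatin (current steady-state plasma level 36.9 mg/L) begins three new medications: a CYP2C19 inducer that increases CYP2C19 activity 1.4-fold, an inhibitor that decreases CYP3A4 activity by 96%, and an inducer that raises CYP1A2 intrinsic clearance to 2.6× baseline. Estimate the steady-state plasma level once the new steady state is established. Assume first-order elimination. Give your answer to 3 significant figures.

27.4 mg/L

CYP2C19: 0.16 × 1.4 = 0.224
CYP3A4: 0.27 × 0.04 = 0.0108
CYP1A2: 0.34 × 2.6 = 0.884
Other: 0.23 (unchanged)
Relative clearance = 0.224 + 0.0108 + 0.884 + 0.23 = 1.3488.
New steady-state plasma level = 36.9 / 1.3488 = 27.4 mg/L (concentration scales inversely with clearance).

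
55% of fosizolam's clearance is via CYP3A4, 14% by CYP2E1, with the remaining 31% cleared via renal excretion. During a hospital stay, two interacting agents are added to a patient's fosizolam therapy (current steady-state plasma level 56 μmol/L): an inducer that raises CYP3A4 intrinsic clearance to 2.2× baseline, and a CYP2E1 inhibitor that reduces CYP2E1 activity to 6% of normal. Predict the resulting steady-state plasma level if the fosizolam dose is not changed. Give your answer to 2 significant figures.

37 μmol/L

The CYP3A4 pathway (55% of clearance) rises to 2.2× activity: 0.55 × 2.2 = 1.21.
The CYP2E1 pathway (14% of clearance) is reduced to 0.06× activity: 0.14 × 0.06 = 0.0084.
The remaining 31% of clearance is unaffected.
New clearance relative to baseline: 1.21 + 0.0084 + 0.31 = 1.5284.
New steady-state plasma level = 56 / 1.5284 = 37 μmol/L (concentration scales inversely with clearance).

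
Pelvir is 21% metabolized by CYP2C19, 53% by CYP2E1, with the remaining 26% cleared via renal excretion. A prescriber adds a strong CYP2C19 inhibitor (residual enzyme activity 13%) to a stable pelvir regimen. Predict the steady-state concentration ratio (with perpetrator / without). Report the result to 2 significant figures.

The CYP2C19 pathway (21% of clearance) drops to 0.13× activity: 0.21 × 0.13 = 0.0273.
CYP2E1 (53%) and the residual 26% are unaffected.
CL_new/CL_old = 0.0273 + 0.53 + 0.26 = 0.8173.
Steady-state concentration is inversely proportional to clearance, so the fold-change is 1 / 0.8173 = 1.2.

1.2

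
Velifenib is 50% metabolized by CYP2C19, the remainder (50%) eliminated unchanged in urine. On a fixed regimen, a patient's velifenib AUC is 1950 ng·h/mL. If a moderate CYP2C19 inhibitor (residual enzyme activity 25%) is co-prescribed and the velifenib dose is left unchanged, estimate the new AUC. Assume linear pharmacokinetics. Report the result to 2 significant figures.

The CYP2C19 pathway (50% of clearance) falls to 0.25× activity: 0.5 × 0.25 = 0.125.
The remaining 50% of clearance is unaffected.
Relative clearance = 0.125 + 0.5 = 0.625.
AUC ∝ 1/CL, so new value = 1950 / 0.625 = 3.1 × 10³ ng·h/mL.

3.1 × 10³ ng·h/mL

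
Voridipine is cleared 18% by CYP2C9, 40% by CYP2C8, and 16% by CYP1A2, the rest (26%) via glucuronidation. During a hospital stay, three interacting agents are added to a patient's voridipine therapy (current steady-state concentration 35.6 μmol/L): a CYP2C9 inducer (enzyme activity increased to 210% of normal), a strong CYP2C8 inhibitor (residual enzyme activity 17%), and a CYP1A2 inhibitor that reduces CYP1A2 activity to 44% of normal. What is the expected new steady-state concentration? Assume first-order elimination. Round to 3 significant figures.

45.9 μmol/L

The CYP2C9 pathway (18% of clearance) rises to 2.1× activity: 0.18 × 2.1 = 0.378.
The CYP2C8 pathway (40% of clearance) is reduced to 0.17× activity: 0.4 × 0.17 = 0.068.
The CYP1A2 pathway (16% of clearance) falls to 0.44× activity: 0.16 × 0.44 = 0.0704.
Non-CYP routes (26%) are unchanged.
New clearance relative to baseline: 0.378 + 0.068 + 0.0704 + 0.26 = 0.7764.
New steady-state concentration = 35.6 / 0.7764 = 45.9 μmol/L (concentration scales inversely with clearance).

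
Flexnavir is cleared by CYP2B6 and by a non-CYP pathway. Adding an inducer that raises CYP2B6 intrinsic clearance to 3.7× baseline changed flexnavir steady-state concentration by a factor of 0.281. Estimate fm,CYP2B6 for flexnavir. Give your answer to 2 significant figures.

0.95

CL'/CL = 1 / 0.281 = 3.559
3.7·fm + (1 − fm) = 3.559
fm = (3.559 − 1) / (3.7 − 1) = 0.95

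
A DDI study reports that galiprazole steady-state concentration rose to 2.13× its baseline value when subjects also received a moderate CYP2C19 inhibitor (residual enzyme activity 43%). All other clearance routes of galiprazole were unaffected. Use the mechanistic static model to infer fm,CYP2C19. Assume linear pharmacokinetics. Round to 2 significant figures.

0.93

Write x for the fraction cleared via CYP2C19. The observed steady-state concentration change means clearance fell to 1/2.13 = 0.4695 of baseline.
Only the CYP2C19 route changed, so 0.4695 = x·0.43 + (1 − x), giving x = 0.93.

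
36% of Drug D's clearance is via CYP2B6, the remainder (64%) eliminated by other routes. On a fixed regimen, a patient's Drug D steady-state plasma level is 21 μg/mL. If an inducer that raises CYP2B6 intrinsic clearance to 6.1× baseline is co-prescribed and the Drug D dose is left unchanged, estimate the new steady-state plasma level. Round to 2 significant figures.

7.4 μg/mL

The CYP2B6 pathway (36% of clearance) increases to 6.1× activity: 0.36 × 6.1 = 2.196.
The remaining 64% of clearance is unaffected.
CL_new/CL_old = 2.196 + 0.64 = 2.836.
With dosing unchanged, steady-state plasma level scales as 1/CL: 21 / 2.836 = 7.4 μg/mL.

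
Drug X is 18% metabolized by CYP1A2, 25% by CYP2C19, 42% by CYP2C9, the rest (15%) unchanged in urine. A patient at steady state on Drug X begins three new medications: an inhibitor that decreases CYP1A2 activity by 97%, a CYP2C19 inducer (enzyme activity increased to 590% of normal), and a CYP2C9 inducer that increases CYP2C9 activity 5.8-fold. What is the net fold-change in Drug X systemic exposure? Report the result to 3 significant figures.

0.246

CYP1A2: 0.18 × 0.03 = 0.0054
CYP2C19: 0.25 × 5.9 = 1.475
CYP2C9: 0.42 × 5.8 = 2.436
Other: 0.15 (unchanged)
Relative clearance = 0.0054 + 1.475 + 2.436 + 0.15 = 4.0664.
Because systemic exposure varies inversely with clearance, the combined effect is 1 / 4.0664 = 0.246.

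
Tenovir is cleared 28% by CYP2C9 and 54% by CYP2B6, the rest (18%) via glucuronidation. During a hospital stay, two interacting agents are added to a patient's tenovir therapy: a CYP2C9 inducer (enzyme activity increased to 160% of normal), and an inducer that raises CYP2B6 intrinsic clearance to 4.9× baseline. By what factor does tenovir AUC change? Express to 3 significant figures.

The CYP2C9 pathway (28% of clearance) increases to 1.6× activity: 0.28 × 1.6 = 0.448.
The CYP2B6 pathway (54% of clearance) increases to 4.9× activity: 0.54 × 4.9 = 2.646.
Non-CYP routes (18%) are unchanged.
New clearance relative to baseline: 0.448 + 2.646 + 0.18 = 3.274.
Net AUC ratio = 1 / 3.274 = 0.305.

0.305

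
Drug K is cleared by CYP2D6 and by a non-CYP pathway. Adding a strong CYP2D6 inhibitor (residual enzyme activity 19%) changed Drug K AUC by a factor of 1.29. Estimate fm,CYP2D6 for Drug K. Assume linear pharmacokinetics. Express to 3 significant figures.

0.278

CL'/CL = 1 / 1.29 = 0.7752
0.19·fm + (1 − fm) = 0.7752
fm = (0.7752 − 1) / (0.19 − 1) = 0.278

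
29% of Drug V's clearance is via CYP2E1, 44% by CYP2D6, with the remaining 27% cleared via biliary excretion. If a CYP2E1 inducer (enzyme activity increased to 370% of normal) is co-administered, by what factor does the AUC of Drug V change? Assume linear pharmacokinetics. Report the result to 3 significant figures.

The CYP2E1 pathway (29% of clearance) rises to 3.7× activity: 0.29 × 3.7 = 1.073.
CYP2D6 (44%) and the residual 27% are unaffected.
Relative clearance = 1.073 + 0.44 + 0.27 = 1.783.
AUC ratio = CL_old/CL_new = 1 / 1.783 = 0.561.

0.561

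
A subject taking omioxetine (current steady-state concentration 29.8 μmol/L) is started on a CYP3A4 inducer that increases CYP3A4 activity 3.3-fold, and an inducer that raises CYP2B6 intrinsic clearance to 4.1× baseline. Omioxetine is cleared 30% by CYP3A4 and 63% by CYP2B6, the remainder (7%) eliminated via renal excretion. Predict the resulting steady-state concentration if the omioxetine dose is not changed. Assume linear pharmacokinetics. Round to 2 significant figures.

8.2 μmol/L

The CYP3A4 pathway (30% of clearance) increases to 3.3× activity: 0.3 × 3.3 = 0.99.
The CYP2B6 pathway (63% of clearance) is boosted to 4.1× activity: 0.63 × 4.1 = 2.583.
The remaining 7% of clearance is unaffected.
New clearance relative to baseline: 0.99 + 2.583 + 0.07 = 3.643.
Steady-state concentration ∝ 1/CL: new value = 29.8 / 3.643 = 8.2 μmol/L.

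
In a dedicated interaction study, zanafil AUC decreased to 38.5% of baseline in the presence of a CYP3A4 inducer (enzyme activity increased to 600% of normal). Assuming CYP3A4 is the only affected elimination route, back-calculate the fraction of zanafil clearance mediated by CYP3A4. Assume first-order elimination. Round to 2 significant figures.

0.32

Let x = fm,CYP3A4. Because AUC ∝ 1/CL, relative clearance rose to 1/0.385 = 2.597.
Only the CYP3A4 route changed, so 2.597 = x·6 + (1 − x), giving x = 0.32.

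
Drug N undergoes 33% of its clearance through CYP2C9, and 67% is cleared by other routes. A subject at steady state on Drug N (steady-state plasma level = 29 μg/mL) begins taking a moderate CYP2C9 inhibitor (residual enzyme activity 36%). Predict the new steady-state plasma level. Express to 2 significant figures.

CYP2C9: 0.33 × 0.36 = 0.1188
Other: 0.67 (unchanged)
New clearance relative to baseline: 0.1188 + 0.67 = 0.7888.
Steady-state plasma level ∝ 1/CL, so new value = 29 / 0.7888 = 37 μg/mL.

37 μg/mL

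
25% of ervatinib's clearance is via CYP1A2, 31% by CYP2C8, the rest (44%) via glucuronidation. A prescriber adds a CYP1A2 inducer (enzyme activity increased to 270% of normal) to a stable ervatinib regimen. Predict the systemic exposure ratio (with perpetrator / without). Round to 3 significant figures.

0.702

The CYP1A2 pathway (25% of clearance) is boosted to 2.7× activity: 0.25 × 2.7 = 0.675.
CYP2C8 (31%) and the residual 44% are unaffected.
CL_new/CL_old = 0.675 + 0.31 + 0.44 = 1.425.
Systemic exposure is inversely proportional to clearance, so the fold-change is 1 / 1.425 = 0.702.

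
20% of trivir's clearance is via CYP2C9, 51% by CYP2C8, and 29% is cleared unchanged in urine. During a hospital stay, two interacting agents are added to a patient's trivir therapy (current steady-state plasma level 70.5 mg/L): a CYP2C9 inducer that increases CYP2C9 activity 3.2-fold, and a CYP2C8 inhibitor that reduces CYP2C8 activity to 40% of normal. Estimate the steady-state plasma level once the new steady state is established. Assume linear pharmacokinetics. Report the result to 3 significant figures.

The CYP2C9 pathway (20% of clearance) rises to 3.2× activity: 0.2 × 3.2 = 0.64.
The CYP2C8 pathway (51% of clearance) is reduced to 0.4× activity: 0.51 × 0.4 = 0.204.
The remaining 29% of clearance is unaffected.
New clearance relative to baseline: 0.64 + 0.204 + 0.29 = 1.134.
Steady-state plasma level ∝ 1/CL: new value = 70.5 / 1.134 = 62.2 mg/L.

62.2 mg/L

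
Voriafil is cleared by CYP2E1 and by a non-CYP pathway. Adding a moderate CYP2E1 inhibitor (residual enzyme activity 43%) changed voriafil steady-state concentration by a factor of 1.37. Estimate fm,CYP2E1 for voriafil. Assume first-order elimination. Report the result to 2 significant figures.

Let fm be the CYP2E1 fraction. New clearance relative to baseline = fm × 0.43 + (1 − fm).
Steady-state concentration ratio = 1 / (new CL fraction), so new CL fraction = 1 / 1.37 = 0.7299.
fm × 0.43 + 1 − fm = 0.7299  ⇒  fm × (0.43 − 1) = −0.2701  ⇒  fm = 0.47.

0.47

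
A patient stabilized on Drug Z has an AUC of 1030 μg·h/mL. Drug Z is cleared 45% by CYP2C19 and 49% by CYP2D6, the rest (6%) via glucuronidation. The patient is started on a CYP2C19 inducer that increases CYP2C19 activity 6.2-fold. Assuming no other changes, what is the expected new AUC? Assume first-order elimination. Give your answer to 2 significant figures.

3.1 × 10² μg·h/mL

The CYP2C19 pathway (45% of clearance) rises to 6.2× activity: 0.45 × 6.2 = 2.79.
CYP2D6 (49%) and the residual 6% are unaffected.
Relative clearance = 2.79 + 0.49 + 0.06 = 3.34.
New AUC = baseline ÷ relative clearance = 1030 / 3.34 = 3.1 × 10² μg·h/mL.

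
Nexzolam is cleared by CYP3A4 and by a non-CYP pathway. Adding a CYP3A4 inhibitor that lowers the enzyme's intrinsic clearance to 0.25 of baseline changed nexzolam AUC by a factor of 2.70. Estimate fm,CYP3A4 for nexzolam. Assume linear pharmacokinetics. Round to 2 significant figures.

0.84

Write x for the fraction cleared via CYP3A4. The observed AUC change means clearance fell to 1/2.70 = 0.3704 of baseline.
Only the CYP3A4 route changed, so 0.3704 = x·0.25 + (1 − x), giving x = 0.84.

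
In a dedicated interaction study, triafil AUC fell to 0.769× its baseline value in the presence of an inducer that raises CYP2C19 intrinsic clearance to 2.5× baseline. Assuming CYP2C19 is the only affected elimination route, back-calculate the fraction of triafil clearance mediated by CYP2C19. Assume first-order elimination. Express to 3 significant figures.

CL'/CL = 1 / 0.769 = 1.3
2.5·fm + (1 − fm) = 1.3
fm = (1.3 − 1) / (2.5 − 1) = 0.200

0.200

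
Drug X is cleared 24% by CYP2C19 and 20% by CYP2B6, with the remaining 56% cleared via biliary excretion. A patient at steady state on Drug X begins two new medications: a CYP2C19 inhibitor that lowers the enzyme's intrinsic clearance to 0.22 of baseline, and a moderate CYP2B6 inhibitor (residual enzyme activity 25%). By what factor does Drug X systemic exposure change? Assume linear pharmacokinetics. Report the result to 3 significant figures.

1.51

CYP2C19: 0.24 × 0.22 = 0.0528
CYP2B6: 0.2 × 0.25 = 0.05
Other: 0.56 (unchanged)
CL_new/CL_old = 0.0528 + 0.05 + 0.56 = 0.6628.
Net systemic exposure ratio = 1 / 0.6628 = 1.51.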